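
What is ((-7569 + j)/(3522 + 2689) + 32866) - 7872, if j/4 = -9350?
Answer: 155192765/6211 ≈ 24987.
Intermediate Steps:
j = -37400 (j = 4*(-9350) = -37400)
((-7569 + j)/(3522 + 2689) + 32866) - 7872 = ((-7569 - 37400)/(3522 + 2689) + 32866) - 7872 = (-44969/6211 + 32866) - 7872 = 204085757/6211 - 7872 = 155192765/6211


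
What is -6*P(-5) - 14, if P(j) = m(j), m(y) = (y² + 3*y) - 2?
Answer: -62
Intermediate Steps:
m(y) = -2 + y² + 3*y
P(j) = -2 + j² + 3*j
-6*P(-5) - 14 = -6*(-2 + (-5)² + 3*(-5)) - 14 = -6*(-2 + 25 - 15) - 14 = -6*8 - 14 = -48 - 14 = -62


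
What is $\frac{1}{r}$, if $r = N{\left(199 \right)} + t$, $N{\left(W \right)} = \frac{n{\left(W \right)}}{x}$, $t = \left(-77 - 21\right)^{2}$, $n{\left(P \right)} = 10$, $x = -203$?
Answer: $\frac{203}{1949602} \approx 0.00010412$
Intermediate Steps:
$t = 9604$ ($t = \left(-98\right)^{2} = 9604$)
$N{\left(W \right)} = - \frac{10}{203}$ ($N{\left(W \right)} = \frac{10}{-203} = 10 \left(- \frac{1}{203}\right) = - \frac{10}{203}$)
$r = \frac{1949602}{203}$ ($r = - \frac{10}{203} + 9604 = \frac{1949602}{203} \approx 9604.0$)
$\frac{1}{r} = \frac{1}{\frac{1949602}{203}} = \frac{203}{1949602}$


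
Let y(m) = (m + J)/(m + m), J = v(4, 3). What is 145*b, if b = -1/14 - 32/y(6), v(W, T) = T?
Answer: -260275/42 ≈ -6197.0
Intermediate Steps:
J = 3
y(m) = (3 + m)/(2*m) (y(m) = (m + 3)/(m + m) = (3 + m)/((2*m)) = (3 + m)*(1/(2*m)) = (3 + m)/(2*m))
b = -1795/42 (b = -1/14 - 32*12/(3 + 6) = -1*1/14 - 32/((1/2)*(1/6)*9) = -1/14 - 32/3/4 = -1/14 - 32*4/3 = -1/14 - 128/3 = -1795/42 ≈ -42.738)
145*b = 145*(-1795/42) = -260275/42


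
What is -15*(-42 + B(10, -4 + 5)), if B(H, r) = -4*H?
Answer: 1230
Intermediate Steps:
-15*(-42 + B(10, -4 + 5)) = -15*(-42 - 4*10) = -15*(-42 - 40) = -15*(-82) = 1230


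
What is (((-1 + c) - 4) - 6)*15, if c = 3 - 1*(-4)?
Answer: -60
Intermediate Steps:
c = 7 (c = 3 + 4 = 7)
(((-1 + c) - 4) - 6)*15 = (((-1 + 7) - 4) - 6)*15 = ((6 - 4) - 6)*15 = (2 - 6)*15 = -4*15 = -60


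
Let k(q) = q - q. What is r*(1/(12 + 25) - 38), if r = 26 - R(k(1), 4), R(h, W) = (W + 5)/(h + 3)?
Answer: -32315/37 ≈ -873.38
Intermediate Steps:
k(q) = 0
R(h, W) = (5 + W)/(3 + h)
r = 23 (r = 26 - (5 + 4)/(3 + 0) = 26 - 9/3 = 26 - 1*3 = 26 - 3 = 23)
r*(1/(12 + 25) - 38) = 23*(1/(12 + 25) - 38) = 23*(1/37 - 38) = 23*(-1405/37) = -32315/37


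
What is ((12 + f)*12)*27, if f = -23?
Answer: -3564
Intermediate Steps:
((12 + f)*12)*27 = ((12 - 23)*12)*27 = -11*12*27 = -132*27 = -3564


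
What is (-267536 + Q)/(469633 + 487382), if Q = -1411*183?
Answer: -525749/957015 ≈ -0.54936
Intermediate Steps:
Q = -258213
(-267536 + Q)/(469633 + 487382) = (-267536 - 258213)/(469633 + 487382) = -525749/957015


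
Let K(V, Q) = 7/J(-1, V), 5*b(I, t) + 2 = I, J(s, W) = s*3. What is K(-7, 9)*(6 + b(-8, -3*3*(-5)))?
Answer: -28/3 ≈ -9.3333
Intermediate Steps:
J(s, W) = 3*s
b(I, t) = -⅖ + I/5
K(V, Q) = -7/3 (K(V, Q) = 7/((3*(-1))) = 7/(-3) = 7*(-⅓) = -7/3)
K(-7, 9)*(6 + b(-8, -3*3*(-5))) = -7*(6 + (-⅖ + (⅕)*(-8)))/3 = -7*(6 + (-⅖ - 8/5))/3 = -7*(6 - 2)/3 = -7/3*4 = -28/3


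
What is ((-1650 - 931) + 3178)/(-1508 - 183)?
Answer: -597/1691 ≈ -0.35305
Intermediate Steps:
((-1650 - 931) + 3178)/(-1508 - 183) = (-2581 + 3178)/(-1691) = 597*(-1/1691) = -597/1691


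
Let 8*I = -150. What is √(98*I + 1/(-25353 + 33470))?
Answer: I*√484259781682/16234 ≈ 42.866*I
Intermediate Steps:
I = -75/4 (I = (⅛)*(-150) = -75/4 ≈ -18.750)
√(98*I + 1/(-25353 + 33470)) = √(98*(-75/4) + 1/(-25353 + 33470)) = √(-3675/2 + 1/8117) = √(-29829973/16234) = I*√484259781682/16234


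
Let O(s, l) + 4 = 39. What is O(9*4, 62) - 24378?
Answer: -24343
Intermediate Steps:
O(s, l) = 35 (O(s, l) = -4 + 39 = 35)
O(9*4, 62) - 24378 = 35 - 24378 = -24343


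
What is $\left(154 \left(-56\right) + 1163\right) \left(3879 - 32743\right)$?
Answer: $215354304$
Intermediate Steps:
$\left(154 \left(-56\right) + 1163\right) \left(3879 - 32743\right) = \left(-8624 + 1163\right) \left(-28864\right) = \left(-7461\right) \left(-28864\right) = 215354304$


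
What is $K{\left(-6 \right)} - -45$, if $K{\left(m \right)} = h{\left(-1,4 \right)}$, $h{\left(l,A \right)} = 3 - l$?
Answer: $49$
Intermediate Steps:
$K{\left(m \right)} = 4$ ($K{\left(m \right)} = 3 - -1 = 3 + 1 = 4$)
$K{\left(-6 \right)} - -45 = 4 - -45 = 4 + 45 = 49$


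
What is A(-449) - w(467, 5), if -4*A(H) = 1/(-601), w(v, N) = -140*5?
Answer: 1682801/2404 ≈ 700.00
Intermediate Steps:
w(v, N) = -700
A(H) = 1/2404 (A(H) = -1/4/(-601) = -1/4*(-1/601) = 1/2404)
A(-449) - w(467, 5) = 1/2404 - 1*(-700) = 1/2404 + 700 = 1682801/2404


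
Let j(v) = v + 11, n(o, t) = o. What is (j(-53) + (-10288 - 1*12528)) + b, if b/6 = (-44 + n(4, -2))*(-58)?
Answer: -8938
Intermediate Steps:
j(v) = 11 + v
b = 13920 (b = 6*((-44 + 4)*(-58)) = 6*(-40*(-58)) = 6*2320 = 13920)
(j(-53) + (-10288 - 1*12528)) + b = ((11 - 53) + (-10288 - 1*12528)) + 13920 = (-42 + (-10288 - 12528)) + 13920 = (-42 - 22816) + 13920 = -22858 + 13920 = -8938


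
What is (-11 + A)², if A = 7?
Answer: 16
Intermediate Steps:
(-11 + A)² = (-11 + 7)² = (-4)² = 16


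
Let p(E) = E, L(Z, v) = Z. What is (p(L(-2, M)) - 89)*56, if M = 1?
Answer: -5096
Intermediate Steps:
(p(L(-2, M)) - 89)*56 = (-2 - 89)*56 = -91*56 = -5096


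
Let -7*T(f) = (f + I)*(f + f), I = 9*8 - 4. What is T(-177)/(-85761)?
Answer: 12862/200109 ≈ 0.064275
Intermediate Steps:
I = 68 (I = 72 - 4 = 68)
T(f) = -2*f*(68 + f)/7 (T(f) = -(f + 68)*(f + f)/7 = -(68 + f)*2*f/7 = -2*f*(68 + f)/7)
T(-177)/(-85761) = -2/7*(-177)*(68 - 177)/(-85761) = -2/7*(-177)*(-109)*(-1/85761) = -38586/7*(-1/85761) = 12862/200109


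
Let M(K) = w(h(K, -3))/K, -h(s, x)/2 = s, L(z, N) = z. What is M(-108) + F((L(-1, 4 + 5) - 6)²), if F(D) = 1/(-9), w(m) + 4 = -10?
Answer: 1/54 ≈ 0.018519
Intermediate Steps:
h(s, x) = -2*s
w(m) = -14 (w(m) = -4 - 10 = -14)
M(K) = -14/K
F(D) = -⅑
M(-108) + F((L(-1, 4 + 5) - 6)²) = -14/(-108) - ⅑ = -14*(-1/108) - ⅑ = 7/54 - ⅑ = 1/54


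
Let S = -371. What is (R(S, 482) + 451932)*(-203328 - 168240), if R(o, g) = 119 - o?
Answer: -168105537696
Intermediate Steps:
(R(S, 482) + 451932)*(-203328 - 168240) = ((119 - 1*(-371)) + 451932)*(-203328 - 168240) = ((119 + 371) + 451932)*(-371568) = (490 + 451932)*(-371568) = 452422*(-371568) = -168105537696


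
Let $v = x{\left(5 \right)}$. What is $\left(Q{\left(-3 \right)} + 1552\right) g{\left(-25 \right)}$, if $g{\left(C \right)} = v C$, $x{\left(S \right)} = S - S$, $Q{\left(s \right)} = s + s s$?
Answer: $0$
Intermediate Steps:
$Q{\left(s \right)} = s + s^{2}$
$x{\left(S \right)} = 0$
$v = 0$
$g{\left(C \right)} = 0$ ($g{\left(C \right)} = 0 C = 0$)
$\left(Q{\left(-3 \right)} + 1552\right) g{\left(-25 \right)} = \left(- 3 \left(1 - 3\right) + 1552\right) 0 = \left(\left(-3\right) \left(-2\right) + 1552\right) 0 = \left(6 + 1552\right) 0 = 1558 \cdot 0 = 0$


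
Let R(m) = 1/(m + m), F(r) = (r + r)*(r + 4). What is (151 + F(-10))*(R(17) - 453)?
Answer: -4173671/34 ≈ -1.2276e+5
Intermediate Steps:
F(r) = 2*r*(4 + r) (F(r) = (2*r)*(4 + r) = 2*r*(4 + r))
R(m) = 1/(2*m)
(151 + F(-10))*(R(17) - 453) = (151 + 2*(-10)*(4 - 10))*((1/2)/17 - 453) = (151 + 2*(-10)*(-6))*((1/2)*(1/17) - 453) = (151 + 120)*(1/34 - 453) = 271*(-15401/34) = -4173671/34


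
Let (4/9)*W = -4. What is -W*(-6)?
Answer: -54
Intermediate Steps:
W = -9 (W = (9/4)*(-4) = -9)
-W*(-6) = -1*(-9)*(-6) = 9*(-6) = -54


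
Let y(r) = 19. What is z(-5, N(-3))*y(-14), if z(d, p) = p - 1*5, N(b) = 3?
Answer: -38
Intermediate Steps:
z(d, p) = -5 + p (z(d, p) = p - 5 = -5 + p)
z(-5, N(-3))*y(-14) = (-5 + 3)*19 = -2*19 = -38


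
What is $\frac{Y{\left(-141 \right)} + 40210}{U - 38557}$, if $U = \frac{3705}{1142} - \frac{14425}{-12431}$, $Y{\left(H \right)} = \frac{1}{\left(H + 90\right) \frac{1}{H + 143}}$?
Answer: $- \frac{29112265011016}{27912321945759} \approx -1.043$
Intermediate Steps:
$Y{\left(H \right)} = \frac{143 + H}{90 + H}$ ($Y{\left(H \right)} = \frac{1}{\left(90 + H\right) \frac{1}{143 + H}} = \frac{1}{\frac{1}{143 + H} \left(90 + H\right)} = \frac{143 + H}{90 + H}$)
$U = \frac{62530205}{14196202}$ ($U = 3705 \cdot \frac{1}{1142} - - \frac{14425}{12431} = \frac{3705}{1142} + \frac{14425}{12431} = \frac{62530205}{14196202} \approx 4.4047$)
$\frac{Y{\left(-141 \right)} + 40210}{U - 38557} = \frac{\frac{143 - 141}{90 - 141} + 40210}{\frac{62530205}{14196202} - 38557} = \frac{\frac{1}{-51} \cdot 2 + 40210}{- \frac{547300430309}{14196202}} = \left(\left(- \frac{1}{51}\right) 2 + 40210\right) \left(- \frac{14196202}{547300430309}\right) = \left(- \frac{2}{51} + 40210\right) \left(- \frac{14196202}{547300430309}\right) = \frac{2050708}{51} \left(- \frac{14196202}{547300430309}\right) = - \frac{29112265011016}{27912321945759}$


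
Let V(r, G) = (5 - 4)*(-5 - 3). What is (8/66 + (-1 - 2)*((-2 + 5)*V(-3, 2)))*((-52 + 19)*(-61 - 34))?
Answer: 226100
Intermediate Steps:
V(r, G) = -8 (V(r, G) = 1*(-8) = -8)
(8/66 + (-1 - 2)*((-2 + 5)*V(-3, 2)))*((-52 + 19)*(-61 - 34)) = (8/66 + (-1 - 2)*((-2 + 5)*(-8)))*((-52 + 19)*(-61 - 34)) = (8*(1/66) - 9*(-8))*(-33*(-95)) = (4/33 - 3*(-24))*3135 = (4/33 + 72)*3135 = (2380/33)*3135 = 226100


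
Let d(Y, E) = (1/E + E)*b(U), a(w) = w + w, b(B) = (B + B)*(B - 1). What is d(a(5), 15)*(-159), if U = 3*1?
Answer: -143736/5 ≈ -28747.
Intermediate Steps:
U = 3
b(B) = 2*B*(-1 + B) (b(B) = (2*B)*(-1 + B) = 2*B*(-1 + B))
a(w) = 2*w
d(Y, E) = 12*E + 12/E (d(Y, E) = (1/E + E)*(2*3*(-1 + 3)) = (E + 1/E)*(2*3*2) = (E + 1/E)*12 = 12*E + 12/E)
d(a(5), 15)*(-159) = (12*15 + 12/15)*(-159) = (180 + 12*(1/15))*(-159) = (180 + 4/5)*(-159) = (904/5)*(-159) = -143736/5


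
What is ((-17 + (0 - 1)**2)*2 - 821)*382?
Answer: -325846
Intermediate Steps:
((-17 + (0 - 1)**2)*2 - 821)*382 = ((-17 + (-1)**2)*2 - 821)*382 = ((-17 + 1)*2 - 821)*382 = (-16*2 - 821)*382 = (-32 - 821)*382 = -853*382 = -325846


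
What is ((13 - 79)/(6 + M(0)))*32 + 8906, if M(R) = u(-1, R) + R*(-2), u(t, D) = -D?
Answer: 8554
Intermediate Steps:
M(R) = -3*R (M(R) = -R + R*(-2) = -R - 2*R = -3*R)
((13 - 79)/(6 + M(0)))*32 + 8906 = ((13 - 79)/(6 - 3*0))*32 + 8906 = -66/(6 + 0)*32 + 8906 = -66/6*32 + 8906 = -66*1/6*32 + 8906 = -11*32 + 8906 = -352 + 8906 = 8554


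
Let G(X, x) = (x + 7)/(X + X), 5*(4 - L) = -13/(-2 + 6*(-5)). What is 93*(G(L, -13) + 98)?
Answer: 1889946/209 ≈ 9042.8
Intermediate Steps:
L = 627/160 (L = 4 - (-13)/(5*(-2 + 6*(-5))) = 4 - (-13)/(5*(-2 - 30)) = 4 - (-13)/(5*(-32)) = 4 - (-13)*(-1)/(5*32) = 4 - 1/5*13/32 = 4 - 13/160 = 627/160 ≈ 3.9188)
G(X, x) = (7 + x)/(2*X) (G(X, x) = (7 + x)/((2*X)) = (7 + x)*(1/(2*X)) = (7 + x)/(2*X))
93*(G(L, -13) + 98) = 93*((7 - 13)/(2*(627/160)) + 98) = 93*((1/2)*(160/627)*(-6) + 98) = 93*(-160/209 + 98) = 93*(20322/209) = 1889946/209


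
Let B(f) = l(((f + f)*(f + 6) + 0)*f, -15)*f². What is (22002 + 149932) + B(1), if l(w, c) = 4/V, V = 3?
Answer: 515806/3 ≈ 1.7194e+5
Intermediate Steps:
l(w, c) = 4/3
B(f) = 4*f²/3
(22002 + 149932) + B(1) = (22002 + 149932) + (4/3)*1² = 171934 + (4/3)*1 = 171934 + 4/3 = 515806/3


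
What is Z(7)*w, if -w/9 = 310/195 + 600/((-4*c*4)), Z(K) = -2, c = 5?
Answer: -1383/13 ≈ -106.38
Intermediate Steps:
w = 1383/26 (w = -9*(310/195 + 600/((-4*5*4))) = -9*(310*(1/195) + 600/((-20*4))) = -9*(62/39 + 600/(-80)) = -9*(62/39 + 600*(-1/80)) = -9*(62/39 - 15/2) = -9*(-461/78) = 1383/26 ≈ 53.192)
Z(7)*w = -2*1383/26 = -1383/13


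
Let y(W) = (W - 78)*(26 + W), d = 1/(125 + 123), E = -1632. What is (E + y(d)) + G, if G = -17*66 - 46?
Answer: -296954207/61504 ≈ -4828.2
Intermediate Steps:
d = 1/248 ≈ 0.0040323
y(W) = (-78 + W)*(26 + W)
G = -1168 (G = -1122 - 46 = -1168)
(E + y(d)) + G = (-1632 + (-2028 + (1/248)**2 - 52*1/248)) - 1168 = (-1632 + (-2028 + 1/61504 - 13/62)) - 1168 = (-1632 - 124743007/61504) - 1168 = -225117535/61504 - 1168 = -296954207/61504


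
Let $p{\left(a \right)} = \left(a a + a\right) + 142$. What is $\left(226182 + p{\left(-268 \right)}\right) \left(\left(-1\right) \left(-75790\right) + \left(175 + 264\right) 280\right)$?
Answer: $59191734800$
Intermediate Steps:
$p{\left(a \right)} = 142 + a + a^{2}$ ($p{\left(a \right)} = \left(a^{2} + a\right) + 142 = \left(a + a^{2}\right) + 142 = 142 + a + a^{2}$)
$\left(226182 + p{\left(-268 \right)}\right) \left(\left(-1\right) \left(-75790\right) + \left(175 + 264\right) 280\right) = \left(226182 + \left(142 - 268 + \left(-268\right)^{2}\right)\right) \left(\left(-1\right) \left(-75790\right) + \left(175 + 264\right) 280\right) = \left(226182 + \left(142 - 268 + 71824\right)\right) \left(75790 + 439 \cdot 280\right) = \left(226182 + 71698\right) \left(75790 + 122920\right) = 297880 \cdot 198710 = 59191734800$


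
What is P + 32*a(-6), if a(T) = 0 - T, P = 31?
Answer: 223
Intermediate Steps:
a(T) = -T
P + 32*a(-6) = 31 + 32*(-1*(-6)) = 31 + 32*6 = 31 + 192 = 223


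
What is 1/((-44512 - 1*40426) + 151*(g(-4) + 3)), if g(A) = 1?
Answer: -1/84334 ≈ -1.1858e-5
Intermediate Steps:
1/((-44512 - 1*40426) + 151*(g(-4) + 3)) = 1/((-44512 - 1*40426) + 151*(1 + 3)) = 1/((-44512 - 40426) + 151*4) = 1/(-84938 + 604) = 1/(-84334) = -1/84334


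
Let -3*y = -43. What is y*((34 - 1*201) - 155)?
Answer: -13846/3 ≈ -4615.3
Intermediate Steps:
y = 43/3 (y = -⅓*(-43) = 43/3 ≈ 14.333)
y*((34 - 1*201) - 155) = 43*((34 - 1*201) - 155)/3 = 43*((34 - 201) - 155)/3 = 43*(-167 - 155)/3 = (43/3)*(-322) = -13846/3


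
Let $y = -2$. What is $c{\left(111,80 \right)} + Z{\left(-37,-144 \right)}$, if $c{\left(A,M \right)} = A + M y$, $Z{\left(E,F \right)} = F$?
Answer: $-193$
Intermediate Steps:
$c{\left(A,M \right)} = A - 2 M$ ($c{\left(A,M \right)} = A + M \left(-2\right) = A - 2 M$)
$c{\left(111,80 \right)} + Z{\left(-37,-144 \right)} = \left(111 - 160\right) - 144 = -49 - 144 = -193$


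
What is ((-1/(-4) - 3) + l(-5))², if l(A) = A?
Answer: 961/16 ≈ 60.063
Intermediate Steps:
((-1/(-4) - 3) + l(-5))² = ((-1/(-4) - 3) - 5)² = ((-1*(-¼) - 3) - 5)² = ((¼ - 3) - 5)² = (-11/4 - 5)² = (-31/4)² = 961/16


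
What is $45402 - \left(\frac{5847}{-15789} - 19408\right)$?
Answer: $\frac{341096979}{5263} \approx 64810.0$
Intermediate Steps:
$45402 - \left(\frac{5847}{-15789} - 19408\right) = 45402 - \left(5847 \left(- \frac{1}{15789}\right) - 19408\right) = 45402 - \left(- \frac{1949}{5263} - 19408\right) = 45402 - - \frac{102146253}{5263} = 45402 + \frac{102146253}{5263} = \frac{341096979}{5263}$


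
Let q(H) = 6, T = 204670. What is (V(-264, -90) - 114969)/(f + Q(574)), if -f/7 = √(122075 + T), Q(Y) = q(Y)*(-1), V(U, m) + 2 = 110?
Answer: -76574/1778941 + 268009*√36305/1778941 ≈ 28.663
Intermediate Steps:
V(U, m) = 108 (V(U, m) = -2 + 110 = 108)
Q(Y) = -6 (Q(Y) = 6*(-1) = -6)
f = -21*√36305 (f = -7*√(122075 + 204670) = -21*√36305 ≈ -4001.3)
(V(-264, -90) - 114969)/(f + Q(574)) = (108 - 114969)/(-21*√36305 - 6) = -114861/(-6 - 21*√36305)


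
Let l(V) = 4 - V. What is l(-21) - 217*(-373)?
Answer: 80966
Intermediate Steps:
l(-21) - 217*(-373) = (4 - 1*(-21)) - 217*(-373) = (4 + 21) + 80941 = 25 + 80941 = 80966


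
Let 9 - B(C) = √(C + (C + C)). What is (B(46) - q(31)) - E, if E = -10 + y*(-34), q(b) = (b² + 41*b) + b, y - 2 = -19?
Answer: -2822 - √138 ≈ -2833.7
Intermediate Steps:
y = -17 (y = 2 - 19 = -17)
B(C) = 9 - √3*√C (B(C) = 9 - √(C + (C + C)) = 9 - √(C + 2*C) = 9 - √(3*C) = 9 - √3*√C)
q(b) = b² + 42*b
E = 568 (E = -10 - 17*(-34) = -10 + 578 = 568)
(B(46) - q(31)) - E = ((9 - √3*√46) - 31*(42 + 31)) - 1*568 = ((9 - √138) - 31*73) - 568 = ((9 - √138) - 1*2263) - 568 = ((9 - √138) - 2263) - 568 = (-2254 - √138) - 568 = -2822 - √138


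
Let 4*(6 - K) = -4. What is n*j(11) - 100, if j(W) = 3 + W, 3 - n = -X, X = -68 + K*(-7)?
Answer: -1696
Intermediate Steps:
K = 7 (K = 6 - ¼*(-4) = 6 + 1 = 7)
X = -117 (X = -68 + 7*(-7) = -68 - 49 = -117)
n = -114 (n = 3 - (-1)*(-117) = 3 - 1*117 = 3 - 117 = -114)
n*j(11) - 100 = -114*(3 + 11) - 100 = -114*14 - 100 = -1596 - 100 = -1696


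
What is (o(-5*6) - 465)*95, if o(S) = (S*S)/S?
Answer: -47025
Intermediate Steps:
o(S) = S (o(S) = S²/S = S)
(o(-5*6) - 465)*95 = (-5*6 - 465)*95 = (-30 - 465)*95 = -495*95 = -47025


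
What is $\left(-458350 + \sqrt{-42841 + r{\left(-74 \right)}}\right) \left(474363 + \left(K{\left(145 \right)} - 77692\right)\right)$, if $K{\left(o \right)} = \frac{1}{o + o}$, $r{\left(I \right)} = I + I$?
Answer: $- \frac{5272610478485}{29} + \frac{115034591 i \sqrt{42989}}{290} \approx -1.8181 \cdot 10^{11} + 8.2245 \cdot 10^{7} i$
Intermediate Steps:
$r{\left(I \right)} = 2 I$
$K{\left(o \right)} = \frac{1}{2 o}$
$\left(-458350 + \sqrt{-42841 + r{\left(-74 \right)}}\right) \left(474363 + \left(K{\left(145 \right)} - 77692\right)\right) = \left(-458350 + \sqrt{-42841 + 2 \left(-74\right)}\right) \left(474363 + \left(\frac{1}{2 \cdot 145} - 77692\right)\right) = \left(-458350 + \sqrt{-42841 - 148}\right) \left(474363 + \left(\frac{1}{2} \cdot \frac{1}{145} - 77692\right)\right) = \left(-458350 + \sqrt{-42989}\right) \left(474363 + \left(\frac{1}{290} - 77692\right)\right) = \left(-458350 + i \sqrt{42989}\right) \left(474363 - \frac{22530679}{290}\right) = \left(-458350 + i \sqrt{42989}\right) \frac{115034591}{290} = - \frac{5272610478485}{29} + \frac{115034591 i \sqrt{42989}}{290}$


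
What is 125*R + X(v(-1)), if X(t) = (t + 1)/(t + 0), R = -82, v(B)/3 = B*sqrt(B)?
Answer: -10249 + I/3 ≈ -10249.0 + 0.33333*I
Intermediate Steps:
v(B) = 3*B**(3/2) (v(B) = 3*(B*sqrt(B)) = 3*B**(3/2))
X(t) = (1 + t)/t
125*R + X(v(-1)) = 125*(-82) + (1 + 3*(-1)**(3/2))/((3*(-1)**(3/2))) = -10250 + (1 + 3*(-I))/((3*(-I))) = -10250 + (1 - 3*I)/((-3*I)) = -10250 + (I/3)*(1 - 3*I) = -10250 + I*(1 - 3*I)/3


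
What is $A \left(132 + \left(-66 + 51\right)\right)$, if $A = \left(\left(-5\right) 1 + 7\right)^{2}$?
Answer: $468$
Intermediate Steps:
$A = 4$ ($A = \left(-5 + 7\right)^{2} = 2^{2} = 4$)
$A \left(132 + \left(-66 + 51\right)\right) = 4 \left(132 + \left(-66 + 51\right)\right) = 4 \left(132 - 15\right) = 4 \cdot 117 = 468$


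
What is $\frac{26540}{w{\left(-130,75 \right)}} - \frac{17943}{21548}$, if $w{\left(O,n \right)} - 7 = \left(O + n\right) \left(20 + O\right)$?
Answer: $\frac{463203169}{130516236} \approx 3.549$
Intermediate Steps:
$w{\left(O,n \right)} = 7 + \left(20 + O\right) \left(O + n\right)$ ($w{\left(O,n \right)} = 7 + \left(O + n\right) \left(20 + O\right) = 7 + \left(20 + O\right) \left(O + n\right)$)
$\frac{26540}{w{\left(-130,75 \right)}} - \frac{17943}{21548} = \frac{26540}{7 + \left(-130\right)^{2} + 20 \left(-130\right) + 20 \cdot 75 - 9750} - \frac{17943}{21548} = \frac{26540}{7 + 16900 - 2600 + 1500 - 9750} - \frac{17943}{21548} = \frac{26540}{6057} - \frac{17943}{21548} = \frac{463203169}{130516236}$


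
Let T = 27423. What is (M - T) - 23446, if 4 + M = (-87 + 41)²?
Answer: -48757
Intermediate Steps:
M = 2112 (M = -4 + (-87 + 41)² = -4 + (-46)² = -4 + 2116 = 2112)
(M - T) - 23446 = (2112 - 1*27423) - 23446 = (2112 - 27423) - 23446 = -25311 - 23446 = -48757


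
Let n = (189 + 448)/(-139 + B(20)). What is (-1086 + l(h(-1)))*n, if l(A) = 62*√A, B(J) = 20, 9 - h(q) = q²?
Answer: 98826/17 - 11284*√2/17 ≈ 4874.6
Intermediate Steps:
h(q) = 9 - q²
n = -91/17 (n = (189 + 448)/(-139 + 20) = 637/(-119) = 637*(-1/119) = -91/17 ≈ -5.3529)
(-1086 + l(h(-1)))*n = (-1086 + 62*√(9 - 1*(-1)²))*(-91/17) = (-1086 + 62*√(9 - 1*1))*(-91/17) = (-1086 + 62*√(9 - 1))*(-91/17) = (-1086 + 62*√8)*(-91/17) = (-1086 + 62*(2*√2))*(-91/17) = (-1086 + 124*√2)*(-91/17) = 98826/17 - 11284*√2/17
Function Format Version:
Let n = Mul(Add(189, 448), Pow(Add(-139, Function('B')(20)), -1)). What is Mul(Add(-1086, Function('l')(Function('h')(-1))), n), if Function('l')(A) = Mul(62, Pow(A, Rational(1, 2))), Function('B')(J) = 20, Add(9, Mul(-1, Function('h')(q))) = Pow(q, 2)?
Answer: Add(Rational(98826, 17), Mul(Rational(-11284, 17), Pow(2, Rational(1, 2)))) ≈ 4874.6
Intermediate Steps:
Function('h')(q) = Add(9, Mul(-1, Pow(q, 2)))
n = Rational(-91, 17) (n = Mul(Add(189, 448), Pow(Add(-139, 20), -1)) = Mul(637, Pow(-119, -1)) = Mul(637, Rational(-1, 119)) = Rational(-91, 17) ≈ -5.3529)
Mul(Add(-1086, Function('l')(Function('h')(-1))), n) = Mul(Add(-1086, Mul(62, Pow(Add(9, Mul(-1, Pow(-1, 2))), Rational(1, 2)))), Rational(-91, 17)) = Mul(Add(-1086, Mul(62, Pow(Add(9, Mul(-1, 1)), Rational(1, 2)))), Rational(-91, 17)) = Mul(Add(-1086, Mul(62, Pow(Add(9, -1), Rational(1, 2)))), Rational(-91, 17)) = Mul(Add(-1086, Mul(62, Pow(8, Rational(1, 2)))), Rational(-91, 17)) = Mul(Add(-1086, Mul(62, Mul(2, Pow(2, Rational(1, 2))))), Rational(-91, 17)) = Mul(Add(-1086, Mul(124, Pow(2, Rational(1, 2)))), Rational(-91, 17)) = Add(Rational(98826, 17), Mul(Rational(-11284, 17), Pow(2, Rational(1, 2))))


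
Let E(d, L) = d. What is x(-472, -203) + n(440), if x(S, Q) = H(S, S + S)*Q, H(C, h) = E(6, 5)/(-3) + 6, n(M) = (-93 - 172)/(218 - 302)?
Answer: -67943/84 ≈ -808.85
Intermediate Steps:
n(M) = 265/84 (n(M) = -265/(-84) = -265*(-1/84) = 265/84)
H(C, h) = 4 (H(C, h) = 6/(-3) + 6 = 6*(-⅓) + 6 = -2 + 6 = 4)
x(S, Q) = 4*Q
x(-472, -203) + n(440) = 4*(-203) + 265/84 = -812 + 265/84 = -67943/84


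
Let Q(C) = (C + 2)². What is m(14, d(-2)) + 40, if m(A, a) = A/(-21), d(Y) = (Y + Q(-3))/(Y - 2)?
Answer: 118/3 ≈ 39.333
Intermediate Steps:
Q(C) = (2 + C)²
d(Y) = (1 + Y)/(-2 + Y) (d(Y) = (Y + (2 - 3)²)/(Y - 2) = (Y + (-1)²)/(-2 + Y) = (Y + 1)/(-2 + Y) = (1 + Y)/(-2 + Y))
m(A, a) = -A/21 (m(A, a) = A*(-1/21) = -A/21)
m(14, d(-2)) + 40 = -1/21*14 + 40 = -⅔ + 40 = 118/3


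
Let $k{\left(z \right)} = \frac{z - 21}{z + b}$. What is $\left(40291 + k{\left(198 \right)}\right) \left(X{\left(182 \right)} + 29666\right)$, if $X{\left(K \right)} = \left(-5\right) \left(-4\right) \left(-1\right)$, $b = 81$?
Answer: $\frac{37029059604}{31} \approx 1.1945 \cdot 10^{9}$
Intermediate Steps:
$X{\left(K \right)} = -20$ ($X{\left(K \right)} = 20 \left(-1\right) = -20$)
$k{\left(z \right)} = \frac{-21 + z}{81 + z}$ ($k{\left(z \right)} = \frac{z - 21}{z + 81} = \frac{-21 + z}{81 + z}$)
$\left(40291 + k{\left(198 \right)}\right) \left(X{\left(182 \right)} + 29666\right) = \left(40291 + \frac{-21 + 198}{81 + 198}\right) \left(-20 + 29666\right) = \left(40291 + \frac{1}{279} \cdot 177\right) 29646 = \left(40291 + \frac{59}{93}\right) 29646 = \frac{3747122}{93} \cdot 29646 = \frac{37029059604}{31}$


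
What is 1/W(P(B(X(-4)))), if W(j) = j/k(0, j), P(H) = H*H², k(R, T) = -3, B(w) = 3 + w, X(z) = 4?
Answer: -3/343 ≈ -0.0087464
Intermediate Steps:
P(H) = H³
W(j) = -j/3 (W(j) = j/(-3) = j*(-⅓) = -j/3)
1/W(P(B(X(-4)))) = 1/(-(3 + 4)³/3) = 1/(-⅓*7³) = 1/(-⅓*343) = 1/(-343/3) = -3/343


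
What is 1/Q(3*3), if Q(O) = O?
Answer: ⅑ ≈ 0.11111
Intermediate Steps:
1/Q(3*3) = 1/(3*3) = 1/9 = ⅑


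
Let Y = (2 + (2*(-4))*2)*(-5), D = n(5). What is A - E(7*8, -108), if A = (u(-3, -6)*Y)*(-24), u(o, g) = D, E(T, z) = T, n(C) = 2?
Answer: -3416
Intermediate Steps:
D = 2
u(o, g) = 2
Y = 70 (Y = (2 - 8*2)*(-5) = (2 - 16)*(-5) = -14*(-5) = 70)
A = -3360 (A = (2*70)*(-24) = 140*(-24) = -3360)
A - E(7*8, -108) = -3360 - 7*8 = -3360 - 1*56 = -3360 - 56 = -3416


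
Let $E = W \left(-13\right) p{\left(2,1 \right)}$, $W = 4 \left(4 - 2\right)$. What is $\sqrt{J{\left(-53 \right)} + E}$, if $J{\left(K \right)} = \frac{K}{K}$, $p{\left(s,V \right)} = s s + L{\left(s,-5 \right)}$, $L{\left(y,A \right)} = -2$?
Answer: $3 i \sqrt{23} \approx 14.387 i$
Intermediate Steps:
$p{\left(s,V \right)} = -2 + s^{2}$ ($p{\left(s,V \right)} = s s - 2 = s^{2} - 2 = -2 + s^{2}$)
$W = 8$ ($W = 4 \cdot 2 = 8$)
$J{\left(K \right)} = 1$
$E = -208$ ($E = 8 \left(-13\right) \left(-2 + 2^{2}\right) = - 104 \left(-2 + 4\right) = \left(-104\right) 2 = -208$)
$\sqrt{J{\left(-53 \right)} + E} = \sqrt{1 - 208} = \sqrt{-207} = 3 i \sqrt{23}$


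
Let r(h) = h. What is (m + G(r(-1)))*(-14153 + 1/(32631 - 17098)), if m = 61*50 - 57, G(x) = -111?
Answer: -633574695336/15533 ≈ -4.0789e+7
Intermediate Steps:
m = 2993 (m = 3050 - 57 = 2993)
(m + G(r(-1)))*(-14153 + 1/(32631 - 17098)) = (2993 - 111)*(-14153 + 1/(32631 - 17098)) = 2882*(-14153 + 1/15533) = 2882*(-219838548/15533) = -633574695336/15533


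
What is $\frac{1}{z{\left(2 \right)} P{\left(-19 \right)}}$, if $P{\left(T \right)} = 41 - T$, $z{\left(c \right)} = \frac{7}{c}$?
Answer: $\frac{1}{210} \approx 0.0047619$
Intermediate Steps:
$\frac{1}{z{\left(2 \right)} P{\left(-19 \right)}} = \frac{1}{\frac{7}{2} \left(41 - -19\right)} = \frac{1}{7 \cdot \frac{1}{2} \left(41 + 19\right)} = \frac{1}{\frac{7}{2} \cdot 60} = \frac{1}{210}$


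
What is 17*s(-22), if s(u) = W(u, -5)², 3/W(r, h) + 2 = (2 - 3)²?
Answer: 153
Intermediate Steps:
W(r, h) = -3 (W(r, h) = 3/(-2 + (2 - 3)²) = 3/(-2 + (-1)²) = 3/(-2 + 1) = 3/(-1) = 3*(-1) = -3)
s(u) = 9 (s(u) = (-3)² = 9)
17*s(-22) = 17*9 = 153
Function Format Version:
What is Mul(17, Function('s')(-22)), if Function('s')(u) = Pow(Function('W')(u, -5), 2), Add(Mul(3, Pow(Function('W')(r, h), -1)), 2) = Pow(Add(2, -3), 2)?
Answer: 153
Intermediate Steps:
Function('W')(r, h) = -3 (Function('W')(r, h) = Mul(3, Pow(Add(-2, Pow(Add(2, -3), 2)), -1)) = Mul(3, Pow(Add(-2, Pow(-1, 2)), -1)) = Mul(3, Pow(Add(-2, 1), -1)) = Mul(3, Pow(-1, -1)) = Mul(3, -1) = -3)
Function('s')(u) = 9 (Function('s')(u) = Pow(-3, 2) = 9)
Mul(17, Function('s')(-22)) = Mul(17, 9) = 153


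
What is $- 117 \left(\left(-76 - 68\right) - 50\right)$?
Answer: $22698$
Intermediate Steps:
$- 117 \left(\left(-76 - 68\right) - 50\right) = - 117 \left(-144 - 50\right) = \left(-117\right) \left(-194\right) = 22698$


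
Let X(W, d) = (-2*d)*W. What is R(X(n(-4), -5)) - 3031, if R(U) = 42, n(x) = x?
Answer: -2989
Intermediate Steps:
X(W, d) = -2*W*d
R(X(n(-4), -5)) - 3031 = 42 - 3031 = -2989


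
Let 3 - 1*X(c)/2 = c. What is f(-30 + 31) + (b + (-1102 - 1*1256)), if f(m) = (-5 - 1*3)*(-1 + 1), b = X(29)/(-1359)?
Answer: -3204470/1359 ≈ -2358.0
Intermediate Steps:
X(c) = 6 - 2*c
b = 52/1359 (b = (6 - 2*29)/(-1359) = (6 - 58)*(-1/1359) = -52*(-1/1359) = 52/1359 ≈ 0.038263)
f(m) = 0 (f(m) = (-5 - 3)*0 = -8*0 = 0)
f(-30 + 31) + (b + (-1102 - 1*1256)) = 0 + (52/1359 + (-1102 - 1*1256)) = 0 + (52/1359 + (-1102 - 1256)) = 0 + (52/1359 - 2358) = 0 - 3204470/1359 = -3204470/1359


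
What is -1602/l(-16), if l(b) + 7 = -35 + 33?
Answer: 178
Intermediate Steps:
l(b) = -9 (l(b) = -7 + (-35 + 33) = -7 - 2 = -9)
-1602/l(-16) = -1602/(-9) = -1602*(-1/9) = 178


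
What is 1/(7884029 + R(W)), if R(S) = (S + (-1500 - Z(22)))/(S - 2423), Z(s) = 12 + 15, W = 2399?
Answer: 3/23651978 ≈ 1.2684e-7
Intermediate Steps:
Z(s) = 27
R(S) = (-1527 + S)/(-2423 + S) (R(S) = (S + (-1500 - 1*27))/(S - 2423) = (S + (-1500 - 27))/(-2423 + S) = (S - 1527)/(-2423 + S) = (-1527 + S)/(-2423 + S))
1/(7884029 + R(W)) = 1/(7884029 + (-1527 + 2399)/(-2423 + 2399)) = 1/(7884029 + 872/(-24)) = 1/(7884029 - 1/24*872) = 1/(7884029 - 109/3) = 1/(23651978/3) = 3/23651978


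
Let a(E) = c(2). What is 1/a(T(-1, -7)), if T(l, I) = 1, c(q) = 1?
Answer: 1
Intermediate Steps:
a(E) = 1
1/a(T(-1, -7)) = 1/1 = 1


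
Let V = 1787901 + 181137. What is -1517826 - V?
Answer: -3486864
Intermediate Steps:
V = 1969038
-1517826 - V = -1517826 - 1*1969038 = -1517826 - 1969038 = -3486864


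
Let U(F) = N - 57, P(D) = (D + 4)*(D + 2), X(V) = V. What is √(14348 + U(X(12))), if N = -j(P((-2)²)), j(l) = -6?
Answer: 29*√17 ≈ 119.57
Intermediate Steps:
P(D) = (2 + D)*(4 + D) (P(D) = (4 + D)*(2 + D) = (2 + D)*(4 + D))
N = 6 (N = -1*(-6) = 6)
U(F) = -51 (U(F) = 6 - 57 = -51)
√(14348 + U(X(12))) = √(14348 - 51) = √14297 = 29*√17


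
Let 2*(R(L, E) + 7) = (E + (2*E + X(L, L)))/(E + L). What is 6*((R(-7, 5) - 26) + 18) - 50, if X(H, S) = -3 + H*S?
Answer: -463/2 ≈ -231.50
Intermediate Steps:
R(L, E) = -7 + (-3 + L² + 3*E)/(2*(E + L)) (R(L, E) = -7 + ((E + (2*E + (-3 + L*L)))/(E + L))/2 = -7 + ((E + (2*E + (-3 + L²)))/(E + L))/2 = -7 + ((E + (-3 + L² + 2*E))/(E + L))/2 = -7 + ((-3 + L² + 3*E)/(E + L))/2 = -7 + (-3 + L² + 3*E)/(2*(E + L)))
6*((R(-7, 5) - 26) + 18) - 50 = 6*(((-3 + (-7)² - 14*(-7) - 11*5)/(2*(5 - 7)) - 26) + 18) - 50 = 6*(((½)*(-3 + 49 + 98 - 55)/(-2) - 26) + 18) - 50 = 6*(((½)*(-½)*89 - 26) + 18) - 50 = 6*((-89/4 - 26) + 18) - 50 = 6*(-193/4 + 18) - 50 = 6*(-121/4) - 50 = -363/2 - 50 = -463/2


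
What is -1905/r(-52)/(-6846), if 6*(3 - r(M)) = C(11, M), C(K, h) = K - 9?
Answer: 1905/18256 ≈ 0.10435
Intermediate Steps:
C(K, h) = -9 + K
r(M) = 8/3 (r(M) = 3 - (-9 + 11)/6 = 3 - ⅙*2 = 3 - ⅓ = 8/3)
-1905/r(-52)/(-6846) = -1905/8/3/(-6846) = -1905*3/8*(-1/6846) = -5715/8*(-1/6846) = 1905/18256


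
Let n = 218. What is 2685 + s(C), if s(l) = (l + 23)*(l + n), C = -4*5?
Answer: 3279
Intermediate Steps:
C = -20
s(l) = (23 + l)*(218 + l) (s(l) = (l + 23)*(l + 218) = (23 + l)*(218 + l))
2685 + s(C) = 2685 + (5014 + (-20)² + 241*(-20)) = 2685 + (5014 + 400 - 4820) = 2685 + 594 = 3279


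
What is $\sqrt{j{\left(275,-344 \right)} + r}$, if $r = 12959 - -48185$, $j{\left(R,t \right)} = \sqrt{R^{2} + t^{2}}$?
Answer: $\sqrt{61144 + \sqrt{193961}} \approx 248.16$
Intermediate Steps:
$r = 61144$ ($r = 12959 + 48185 = 61144$)
$\sqrt{j{\left(275,-344 \right)} + r} = \sqrt{\sqrt{275^{2} + \left(-344\right)^{2}} + 61144} = \sqrt{\sqrt{75625 + 118336} + 61144} = \sqrt{\sqrt{193961} + 61144} = \sqrt{61144 + \sqrt{193961}}$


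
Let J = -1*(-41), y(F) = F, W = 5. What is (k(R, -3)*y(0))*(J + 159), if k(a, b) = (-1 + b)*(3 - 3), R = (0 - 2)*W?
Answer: 0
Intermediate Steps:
R = -10 (R = (0 - 2)*5 = -2*5 = -10)
k(a, b) = 0 (k(a, b) = (-1 + b)*0 = 0)
J = 41
(k(R, -3)*y(0))*(J + 159) = (0*0)*(41 + 159) = 0*200 = 0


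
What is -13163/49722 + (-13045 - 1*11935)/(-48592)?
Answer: 75304883/302011428 ≈ 0.24934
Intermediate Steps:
-13163/49722 + (-13045 - 1*11935)/(-48592) = -13163*1/49722 + (-13045 - 11935)*(-1/48592) = -13163/49722 - 24980*(-1/48592) = -13163/49722 + 6245/12148 = 75304883/302011428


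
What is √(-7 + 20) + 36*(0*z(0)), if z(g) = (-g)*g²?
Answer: √13 ≈ 3.6056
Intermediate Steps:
z(g) = -g³
√(-7 + 20) + 36*(0*z(0)) = √(-7 + 20) + 36*(0*(-1*0³)) = √13 + 36*(0*(-1*0)) = √13 + 36*(0*0) = √13 + 36*0 = √13 + 0 = √13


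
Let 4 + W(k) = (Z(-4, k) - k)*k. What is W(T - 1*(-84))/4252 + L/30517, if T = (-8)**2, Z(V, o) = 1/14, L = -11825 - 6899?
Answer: -2617503965/454153994 ≈ -5.7635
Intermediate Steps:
L = -18724
Z(V, o) = 1/14
T = 64
W(k) = -4 + k*(1/14 - k) (W(k) = -4 + (1/14 - k)*k = -4 + k*(1/14 - k))
W(T - 1*(-84))/4252 + L/30517 = (-4 - (64 - 1*(-84))**2 + (64 - 1*(-84))/14)/4252 - 18724/30517 = (-4 - (64 + 84)**2 + (64 + 84)/14)*(1/4252) - 18724*1/30517 = (-4 - 1*148**2 + (1/14)*148)*(1/4252) - 18724/30517 = (-4 - 1*21904 + 74/7)*(1/4252) - 18724/30517 = (-4 - 21904 + 74/7)*(1/4252) - 18724/30517 = -153282/7*1/4252 - 18724/30517 = -76641/14882 - 18724/30517 = -2617503965/454153994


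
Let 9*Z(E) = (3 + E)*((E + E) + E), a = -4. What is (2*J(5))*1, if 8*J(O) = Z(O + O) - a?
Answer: 71/6 ≈ 11.833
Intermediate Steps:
Z(E) = E*(3 + E)/3 (Z(E) = ((3 + E)*((E + E) + E))/9 = ((3 + E)*(2*E + E))/9 = ((3 + E)*(3*E))/9 = (3*E*(3 + E))/9 = E*(3 + E)/3)
J(O) = 1/2 + O*(3 + 2*O)/12 (J(O) = ((O + O)*(3 + (O + O))/3 - 1*(-4))/8 = ((2*O)*(3 + 2*O)/3 + 4)/8 = (2*O*(3 + 2*O)/3 + 4)/8 = (4 + 2*O*(3 + 2*O)/3)/8 = 1/2 + O*(3 + 2*O)/12)
(2*J(5))*1 = (2*(1/2 + (1/12)*5*(3 + 2*5)))*1 = (2*(1/2 + (1/12)*5*(3 + 10)))*1 = (2*(1/2 + (1/12)*5*13))*1 = (2*(1/2 + 65/12))*1 = (2*(71/12))*1 = (71/6)*1 = 71/6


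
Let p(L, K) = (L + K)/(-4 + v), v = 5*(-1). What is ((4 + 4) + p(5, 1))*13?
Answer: 286/3 ≈ 95.333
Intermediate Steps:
v = -5
p(L, K) = -K/9 - L/9 (p(L, K) = (L + K)/(-4 - 5) = (K + L)/(-9) = (K + L)*(-⅑) = -K/9 - L/9)
((4 + 4) + p(5, 1))*13 = ((4 + 4) + (-⅑*1 - ⅑*5))*13 = (8 + (-⅑ - 5/9))*13 = (8 - ⅔)*13 = (22/3)*13 = 286/3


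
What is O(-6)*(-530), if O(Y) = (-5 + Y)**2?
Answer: -64130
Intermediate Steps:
O(-6)*(-530) = (-5 - 6)**2*(-530) = (-11)**2*(-530) = 121*(-530) = -64130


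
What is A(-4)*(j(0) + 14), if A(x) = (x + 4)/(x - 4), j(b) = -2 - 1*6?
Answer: 0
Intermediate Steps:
j(b) = -8 (j(b) = -2 - 6 = -8)
A(x) = (4 + x)/(-4 + x)
A(-4)*(j(0) + 14) = ((4 - 4)/(-4 - 4))*(-8 + 14) = (0/(-8))*6 = -⅛*0*6 = 0*6 = 0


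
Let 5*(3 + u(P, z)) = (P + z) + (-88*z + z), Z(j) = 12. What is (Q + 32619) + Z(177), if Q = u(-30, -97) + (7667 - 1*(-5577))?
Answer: 237672/5 ≈ 47534.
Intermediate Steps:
u(P, z) = -3 - 86*z/5 + P/5 (u(P, z) = -3 + ((P + z) + (-88*z + z))/5 = -3 + ((P + z) - 87*z)/5 = -3 + (P - 86*z)/5 = -3 + (-86*z/5 + P/5) = -3 - 86*z/5 + P/5)
Q = 74517/5 (Q = (-3 - 86/5*(-97) + (⅕)*(-30)) + (7667 - 1*(-5577)) = (-3 + 8342/5 - 6) + (7667 + 5577) = 8297/5 + 13244 = 74517/5 ≈ 14903.)
(Q + 32619) + Z(177) = (74517/5 + 32619) + 12 = 237612/5 + 12 = 237672/5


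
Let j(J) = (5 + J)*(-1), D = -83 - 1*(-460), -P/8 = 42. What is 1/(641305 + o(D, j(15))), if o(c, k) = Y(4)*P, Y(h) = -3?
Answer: 1/642313 ≈ 1.5569e-6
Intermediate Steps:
P = -336 (P = -8*42 = -336)
D = 377 (D = -83 + 460 = 377)
j(J) = -5 - J
o(c, k) = 1008 (o(c, k) = -3*(-336) = 1008)
1/(641305 + o(D, j(15))) = 1/(641305 + 1008) = 1/642313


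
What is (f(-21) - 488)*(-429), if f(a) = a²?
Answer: 20163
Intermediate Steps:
(f(-21) - 488)*(-429) = ((-21)² - 488)*(-429) = (441 - 488)*(-429) = -47*(-429) = 20163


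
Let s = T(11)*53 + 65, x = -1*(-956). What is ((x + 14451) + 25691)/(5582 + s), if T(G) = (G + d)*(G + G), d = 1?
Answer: 41098/19639 ≈ 2.0927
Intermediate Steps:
x = 956
T(G) = 2*G*(1 + G) (T(G) = (G + 1)*(G + G) = (1 + G)*(2*G) = 2*G*(1 + G))
s = 14057 (s = (2*11*(1 + 11))*53 + 65 = (2*11*12)*53 + 65 = 264*53 + 65 = 13992 + 65 = 14057)
((x + 14451) + 25691)/(5582 + s) = ((956 + 14451) + 25691)/(5582 + 14057) = (15407 + 25691)/19639 = 41098*(1/19639) = 41098/19639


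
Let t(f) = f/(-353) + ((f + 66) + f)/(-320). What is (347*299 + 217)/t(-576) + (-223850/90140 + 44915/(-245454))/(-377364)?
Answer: 102143239885196328602975/4937180045649574437 ≈ 20689.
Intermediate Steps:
t(f) = -33/160 - 513*f/56480 (t(f) = f*(-1/353) + ((66 + f) + f)*(-1/320) = -f/353 + (66 + 2*f)*(-1/320) = -f/353 + (-33/160 - f/160) = -33/160 - 513*f/56480)
(347*299 + 217)/t(-576) + (-223850/90140 + 44915/(-245454))/(-377364) = (347*299 + 217)/(-33/160 - 513/56480*(-576)) + (-223850/90140 + 44915/(-245454))/(-377364) = (103753 + 217)/(-33/160 + 9234/1765) + (-223850*1/90140 + 44915*(-1/245454))*(-1/377364) = 103970/(283839/56480) + (-22385/9014 - 44915/245454)*(-1/377364) = 103970*(56480/283839) - 1474837900/553130589*(-1/377364) = 5872225600/283839 + 368709475/52182892896849 = 102143239885196328602975/4937180045649574437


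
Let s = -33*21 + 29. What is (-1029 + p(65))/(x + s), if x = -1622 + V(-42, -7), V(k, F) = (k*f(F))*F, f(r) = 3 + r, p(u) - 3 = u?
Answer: 961/3462 ≈ 0.27759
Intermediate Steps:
p(u) = 3 + u
V(k, F) = F*k*(3 + F) (V(k, F) = (k*(3 + F))*F = F*k*(3 + F))
x = -2798 (x = -1622 - 7*(-42)*(3 - 7) = -1622 - 7*(-42)*(-4) = -1622 - 1176 = -2798)
s = -664 (s = -693 + 29 = -664)
(-1029 + p(65))/(x + s) = (-1029 + (3 + 65))/(-2798 - 664) = (-1029 + 68)/(-3462) = -961*(-1/3462) = 961/3462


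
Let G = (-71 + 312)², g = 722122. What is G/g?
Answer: 58081/722122 ≈ 0.080431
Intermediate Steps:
G = 58081 (G = 241² = 58081)
G/g = 58081/722122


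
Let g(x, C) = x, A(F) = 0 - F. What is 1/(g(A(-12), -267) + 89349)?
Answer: 1/89361 ≈ 1.1191e-5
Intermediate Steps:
A(F) = -F
1/(g(A(-12), -267) + 89349) = 1/(-1*(-12) + 89349) = 1/(12 + 89349) = 1/89361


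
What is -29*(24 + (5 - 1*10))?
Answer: -551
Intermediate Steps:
-29*(24 + (5 - 1*10)) = -29*(24 + (5 - 10)) = -29*(24 - 5) = -29*19 = -551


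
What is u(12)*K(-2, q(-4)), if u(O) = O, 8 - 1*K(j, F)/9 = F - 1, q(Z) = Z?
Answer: 1404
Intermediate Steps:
K(j, F) = 81 - 9*F (K(j, F) = 72 - 9*(F - 1) = 72 - 9*(-1 + F) = 72 + (9 - 9*F) = 81 - 9*F)
u(12)*K(-2, q(-4)) = 12*(81 - 9*(-4)) = 12*(81 + 36) = 12*117 = 1404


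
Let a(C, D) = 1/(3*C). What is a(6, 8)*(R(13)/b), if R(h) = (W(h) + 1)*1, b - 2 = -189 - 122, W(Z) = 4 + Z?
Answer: -1/309 ≈ -0.0032362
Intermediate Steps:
a(C, D) = 1/(3*C)
b = -309 (b = 2 + (-189 - 122) = 2 - 311 = -309)
R(h) = 5 + h (R(h) = ((4 + h) + 1)*1 = (5 + h)*1 = 5 + h)
a(6, 8)*(R(13)/b) = ((⅓)/6)*((5 + 13)/(-309)) = ((⅓)*(⅙))*(18*(-1/309)) = (1/18)*(-6/103) = -1/309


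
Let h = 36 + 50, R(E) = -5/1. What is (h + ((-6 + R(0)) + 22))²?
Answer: 9409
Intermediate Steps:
R(E) = -5 (R(E) = -5*1 = -5)
h = 86
(h + ((-6 + R(0)) + 22))² = (86 + ((-6 - 5) + 22))² = (86 + (-11 + 22))² = (86 + 11)² = 97² = 9409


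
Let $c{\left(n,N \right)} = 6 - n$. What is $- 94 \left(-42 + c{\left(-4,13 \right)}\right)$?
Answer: $3008$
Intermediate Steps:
$- 94 \left(-42 + c{\left(-4,13 \right)}\right) = - 94 \left(-42 + \left(6 - -4\right)\right) = - 94 \left(-42 + \left(6 + 4\right)\right) = - 94 \left(-42 + 10\right) = \left(-94\right) \left(-32\right) = 3008$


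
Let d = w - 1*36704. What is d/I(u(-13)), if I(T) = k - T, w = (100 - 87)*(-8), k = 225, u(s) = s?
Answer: -18404/119 ≈ -154.66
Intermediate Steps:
w = -104 (w = 13*(-8) = -104)
I(T) = 225 - T
d = -36808 (d = -104 - 1*36704 = -104 - 36704 = -36808)
d/I(u(-13)) = -36808/(225 - 1*(-13)) = -36808/(225 + 13) = -36808/238 = -36808*1/238 = -18404/119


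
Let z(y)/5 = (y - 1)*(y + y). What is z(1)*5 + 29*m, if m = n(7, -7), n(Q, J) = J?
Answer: -203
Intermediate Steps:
m = -7
z(y) = 10*y*(-1 + y) (z(y) = 5*((y - 1)*(y + y)) = 5*((-1 + y)*(2*y)) = 5*(2*y*(-1 + y)) = 10*y*(-1 + y))
z(1)*5 + 29*m = (10*1*(-1 + 1))*5 + 29*(-7) = (10*1*0)*5 - 203 = 0*5 - 203 = 0 - 203 = -203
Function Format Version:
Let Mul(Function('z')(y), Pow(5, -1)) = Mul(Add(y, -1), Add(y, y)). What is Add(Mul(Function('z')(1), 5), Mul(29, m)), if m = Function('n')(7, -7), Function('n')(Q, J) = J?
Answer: -203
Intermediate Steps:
m = -7
Function('z')(y) = Mul(10, y, Add(-1, y)) (Function('z')(y) = Mul(5, Mul(Add(y, -1), Add(y, y))) = Mul(5, Mul(Add(-1, y), Mul(2, y))) = Mul(5, Mul(2, y, Add(-1, y))) = Mul(10, y, Add(-1, y)))
Add(Mul(Function('z')(1), 5), Mul(29, m)) = Add(Mul(Mul(10, 1, Add(-1, 1)), 5), Mul(29, -7)) = Add(Mul(Mul(10, 1, 0), 5), -203) = Add(Mul(0, 5), -203) = Add(0, -203) = -203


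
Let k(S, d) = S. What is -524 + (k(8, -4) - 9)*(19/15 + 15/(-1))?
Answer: -7654/15 ≈ -510.27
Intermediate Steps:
-524 + (k(8, -4) - 9)*(19/15 + 15/(-1)) = -524 + (8 - 9)*(19/15 + 15/(-1)) = -524 - (19*(1/15) + 15*(-1)) = -524 - (19/15 - 15) = -524 - 1*(-206/15) = -524 + 206/15 = -7654/15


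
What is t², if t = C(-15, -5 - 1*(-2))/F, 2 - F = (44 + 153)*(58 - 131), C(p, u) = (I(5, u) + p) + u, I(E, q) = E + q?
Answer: 256/206870689 ≈ 1.2375e-6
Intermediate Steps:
C(p, u) = 5 + p + 2*u (C(p, u) = ((5 + u) + p) + u = (5 + p + u) + u = 5 + p + 2*u)
F = 14383 (F = 2 - (44 + 153)*(58 - 131) = 2 - 197*(-73) = 2 - 1*(-14381) = 2 + 14381 = 14383)
t = -16/14383 (t = (5 - 15 + 2*(-5 - 1*(-2)))/14383 = (5 - 15 + 2*(-5 + 2))*(1/14383) = (5 - 15 + 2*(-3))*(1/14383) = (5 - 15 - 6)*(1/14383) = -16*1/14383 = -16/14383 ≈ -0.0011124)
t² = (-16/14383)² = 256/206870689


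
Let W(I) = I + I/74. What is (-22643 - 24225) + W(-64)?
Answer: -1736516/37 ≈ -46933.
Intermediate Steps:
W(I) = 75*I/74 (W(I) = I + I*(1/74) = I + I/74 = 75*I/74)
(-22643 - 24225) + W(-64) = (-22643 - 24225) + (75/74)*(-64) = -46868 - 2400/37 = -1736516/37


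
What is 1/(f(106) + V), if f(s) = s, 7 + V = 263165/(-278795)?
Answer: 55759/5467508 ≈ 0.010198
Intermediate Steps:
V = -442946/55759 (V = -7 + 263165/(-278795) = -7 + 263165*(-1/278795) = -7 - 52633/55759 = -442946/55759 ≈ -7.9439)
1/(f(106) + V) = 1/(106 - 442946/55759) = 1/(5467508/55759) = 55759/5467508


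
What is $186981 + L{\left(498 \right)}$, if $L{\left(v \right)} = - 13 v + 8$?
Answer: $180515$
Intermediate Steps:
$L{\left(v \right)} = 8 - 13 v$
$186981 + L{\left(498 \right)} = 186981 + \left(8 - 6474\right) = 186981 - 6466 = 180515$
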